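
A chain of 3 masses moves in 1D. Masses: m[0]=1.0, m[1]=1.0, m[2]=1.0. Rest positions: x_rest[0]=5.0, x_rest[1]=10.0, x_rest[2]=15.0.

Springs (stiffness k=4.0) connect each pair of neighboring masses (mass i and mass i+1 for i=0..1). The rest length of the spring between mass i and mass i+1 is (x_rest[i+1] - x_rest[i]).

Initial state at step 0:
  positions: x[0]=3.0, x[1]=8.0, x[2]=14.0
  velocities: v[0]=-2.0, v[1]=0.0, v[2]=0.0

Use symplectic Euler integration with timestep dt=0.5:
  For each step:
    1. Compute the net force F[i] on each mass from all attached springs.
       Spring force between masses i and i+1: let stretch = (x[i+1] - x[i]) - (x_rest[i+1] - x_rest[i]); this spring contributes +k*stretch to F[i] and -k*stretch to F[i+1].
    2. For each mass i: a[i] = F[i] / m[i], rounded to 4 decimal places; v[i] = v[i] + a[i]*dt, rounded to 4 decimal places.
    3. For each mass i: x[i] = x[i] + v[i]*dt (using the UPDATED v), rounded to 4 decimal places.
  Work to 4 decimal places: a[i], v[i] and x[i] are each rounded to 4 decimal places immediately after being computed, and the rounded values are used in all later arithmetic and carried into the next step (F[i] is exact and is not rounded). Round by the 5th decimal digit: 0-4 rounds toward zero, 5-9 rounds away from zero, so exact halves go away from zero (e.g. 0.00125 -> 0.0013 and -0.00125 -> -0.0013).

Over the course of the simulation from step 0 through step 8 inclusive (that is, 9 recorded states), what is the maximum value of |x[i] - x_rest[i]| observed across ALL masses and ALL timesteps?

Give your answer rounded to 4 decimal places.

Step 0: x=[3.0000 8.0000 14.0000] v=[-2.0000 0.0000 0.0000]
Step 1: x=[2.0000 9.0000 13.0000] v=[-2.0000 2.0000 -2.0000]
Step 2: x=[3.0000 7.0000 13.0000] v=[2.0000 -4.0000 0.0000]
Step 3: x=[3.0000 7.0000 12.0000] v=[0.0000 0.0000 -2.0000]
Step 4: x=[2.0000 8.0000 11.0000] v=[-2.0000 2.0000 -2.0000]
Step 5: x=[2.0000 6.0000 12.0000] v=[0.0000 -4.0000 2.0000]
Step 6: x=[1.0000 6.0000 12.0000] v=[-2.0000 0.0000 0.0000]
Step 7: x=[0.0000 7.0000 11.0000] v=[-2.0000 2.0000 -2.0000]
Step 8: x=[1.0000 5.0000 11.0000] v=[2.0000 -4.0000 0.0000]
Max displacement = 5.0000

Answer: 5.0000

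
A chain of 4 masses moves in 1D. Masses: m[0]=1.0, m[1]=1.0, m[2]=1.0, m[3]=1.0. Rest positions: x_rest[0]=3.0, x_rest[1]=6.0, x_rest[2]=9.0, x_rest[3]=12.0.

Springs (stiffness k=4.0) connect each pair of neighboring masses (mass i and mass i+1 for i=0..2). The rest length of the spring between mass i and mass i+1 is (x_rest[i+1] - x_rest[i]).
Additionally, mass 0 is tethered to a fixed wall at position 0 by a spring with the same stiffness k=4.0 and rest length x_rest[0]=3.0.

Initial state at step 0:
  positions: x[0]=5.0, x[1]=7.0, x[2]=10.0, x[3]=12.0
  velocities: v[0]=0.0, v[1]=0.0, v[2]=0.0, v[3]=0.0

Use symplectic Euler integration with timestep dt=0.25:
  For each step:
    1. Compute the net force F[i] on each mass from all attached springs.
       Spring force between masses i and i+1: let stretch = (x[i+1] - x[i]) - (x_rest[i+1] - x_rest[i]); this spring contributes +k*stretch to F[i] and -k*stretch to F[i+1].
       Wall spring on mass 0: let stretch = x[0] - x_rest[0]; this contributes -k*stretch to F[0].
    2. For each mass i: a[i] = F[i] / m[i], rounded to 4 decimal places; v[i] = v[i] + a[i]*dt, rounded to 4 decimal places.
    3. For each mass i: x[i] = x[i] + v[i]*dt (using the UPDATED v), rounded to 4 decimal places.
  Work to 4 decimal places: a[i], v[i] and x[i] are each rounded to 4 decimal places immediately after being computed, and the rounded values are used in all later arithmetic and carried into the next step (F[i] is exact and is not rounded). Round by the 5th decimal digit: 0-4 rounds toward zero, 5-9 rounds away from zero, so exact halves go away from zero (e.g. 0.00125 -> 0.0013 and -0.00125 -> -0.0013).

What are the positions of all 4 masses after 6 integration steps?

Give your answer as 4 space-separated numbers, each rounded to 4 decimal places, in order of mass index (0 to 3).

Answer: 2.6367 4.6206 9.7459 13.3240

Derivation:
Step 0: x=[5.0000 7.0000 10.0000 12.0000] v=[0.0000 0.0000 0.0000 0.0000]
Step 1: x=[4.2500 7.2500 9.7500 12.2500] v=[-3.0000 1.0000 -1.0000 1.0000]
Step 2: x=[3.1875 7.3750 9.5000 12.6250] v=[-4.2500 0.5000 -1.0000 1.5000]
Step 3: x=[2.3750 6.9844 9.5000 12.9688] v=[-3.2500 -1.5625 0.0000 1.3750]
Step 4: x=[2.1211 6.0703 9.7383 13.1954] v=[-1.0156 -3.6563 0.9532 0.9062]
Step 5: x=[2.3242 5.0859 9.9239 13.3077] v=[0.8125 -3.9375 0.7423 0.4491]
Step 6: x=[2.6367 4.6206 9.7459 13.3240] v=[1.2500 -1.8612 -0.7119 0.0653]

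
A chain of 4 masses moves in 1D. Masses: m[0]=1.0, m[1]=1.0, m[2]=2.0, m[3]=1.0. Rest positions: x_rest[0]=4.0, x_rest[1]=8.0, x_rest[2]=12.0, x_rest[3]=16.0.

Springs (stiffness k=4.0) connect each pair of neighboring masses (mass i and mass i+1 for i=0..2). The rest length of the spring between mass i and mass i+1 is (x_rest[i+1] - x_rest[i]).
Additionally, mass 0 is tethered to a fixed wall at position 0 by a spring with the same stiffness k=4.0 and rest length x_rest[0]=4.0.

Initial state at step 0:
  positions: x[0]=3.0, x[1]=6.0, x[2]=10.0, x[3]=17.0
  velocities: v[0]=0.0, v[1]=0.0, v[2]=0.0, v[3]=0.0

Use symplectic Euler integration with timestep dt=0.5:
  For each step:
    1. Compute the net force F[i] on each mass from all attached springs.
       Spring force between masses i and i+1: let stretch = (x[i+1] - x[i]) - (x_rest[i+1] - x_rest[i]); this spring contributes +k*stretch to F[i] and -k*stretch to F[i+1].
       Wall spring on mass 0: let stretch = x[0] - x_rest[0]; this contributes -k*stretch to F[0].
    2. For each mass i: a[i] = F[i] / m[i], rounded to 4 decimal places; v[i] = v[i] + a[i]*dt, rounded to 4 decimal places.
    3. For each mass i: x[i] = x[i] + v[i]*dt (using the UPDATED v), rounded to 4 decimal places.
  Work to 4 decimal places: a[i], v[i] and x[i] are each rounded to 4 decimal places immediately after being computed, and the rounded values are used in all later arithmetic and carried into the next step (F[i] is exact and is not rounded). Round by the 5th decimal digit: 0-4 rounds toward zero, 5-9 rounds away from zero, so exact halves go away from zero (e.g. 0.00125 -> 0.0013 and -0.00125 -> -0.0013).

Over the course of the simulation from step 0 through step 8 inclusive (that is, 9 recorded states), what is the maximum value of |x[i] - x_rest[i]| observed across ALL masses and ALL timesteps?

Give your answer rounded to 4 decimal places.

Step 0: x=[3.0000 6.0000 10.0000 17.0000] v=[0.0000 0.0000 0.0000 0.0000]
Step 1: x=[3.0000 7.0000 11.5000 14.0000] v=[0.0000 2.0000 3.0000 -6.0000]
Step 2: x=[4.0000 8.5000 12.0000 12.5000] v=[2.0000 3.0000 1.0000 -3.0000]
Step 3: x=[5.5000 9.0000 11.0000 14.5000] v=[3.0000 1.0000 -2.0000 4.0000]
Step 4: x=[5.0000 8.0000 10.7500 17.0000] v=[-1.0000 -2.0000 -0.5000 5.0000]
Step 5: x=[2.5000 6.7500 12.2500 17.2500] v=[-5.0000 -2.5000 3.0000 0.5000]
Step 6: x=[1.7500 6.7500 13.5000 16.5000] v=[-1.5000 0.0000 2.5000 -1.5000]
Step 7: x=[4.2500 8.5000 12.8750 16.7500] v=[5.0000 3.5000 -1.2500 0.5000]
Step 8: x=[6.7500 10.3750 12.0000 17.1250] v=[5.0000 3.7500 -1.7500 0.7500]
Max displacement = 3.5000

Answer: 3.5000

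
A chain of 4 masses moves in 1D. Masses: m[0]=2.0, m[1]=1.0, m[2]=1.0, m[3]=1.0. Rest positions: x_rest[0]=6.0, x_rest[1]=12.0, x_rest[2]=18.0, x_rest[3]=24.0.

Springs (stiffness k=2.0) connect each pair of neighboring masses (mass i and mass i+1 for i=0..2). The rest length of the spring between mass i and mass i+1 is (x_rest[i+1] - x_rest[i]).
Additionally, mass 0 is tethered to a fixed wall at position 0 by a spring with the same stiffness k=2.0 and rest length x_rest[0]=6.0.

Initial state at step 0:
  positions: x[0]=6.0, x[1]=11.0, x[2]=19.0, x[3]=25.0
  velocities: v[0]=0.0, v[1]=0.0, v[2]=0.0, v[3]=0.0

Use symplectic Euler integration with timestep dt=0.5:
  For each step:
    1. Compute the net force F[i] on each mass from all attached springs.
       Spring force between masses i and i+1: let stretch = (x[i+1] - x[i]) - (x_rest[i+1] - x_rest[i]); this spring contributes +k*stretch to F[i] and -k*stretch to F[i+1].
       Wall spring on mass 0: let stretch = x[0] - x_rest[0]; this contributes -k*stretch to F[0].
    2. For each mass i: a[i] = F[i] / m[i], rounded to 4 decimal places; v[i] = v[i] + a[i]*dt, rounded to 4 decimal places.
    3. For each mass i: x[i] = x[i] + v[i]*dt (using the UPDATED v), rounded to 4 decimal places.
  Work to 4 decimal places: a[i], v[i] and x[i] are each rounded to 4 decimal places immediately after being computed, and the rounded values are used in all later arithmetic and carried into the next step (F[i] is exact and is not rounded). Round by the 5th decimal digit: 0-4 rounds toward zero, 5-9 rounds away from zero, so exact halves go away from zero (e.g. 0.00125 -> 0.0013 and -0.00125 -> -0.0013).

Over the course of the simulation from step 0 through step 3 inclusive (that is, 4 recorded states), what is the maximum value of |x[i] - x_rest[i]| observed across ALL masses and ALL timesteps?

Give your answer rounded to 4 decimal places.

Step 0: x=[6.0000 11.0000 19.0000 25.0000] v=[0.0000 0.0000 0.0000 0.0000]
Step 1: x=[5.7500 12.5000 18.0000 25.0000] v=[-0.5000 3.0000 -2.0000 0.0000]
Step 2: x=[5.7500 13.3750 17.7500 24.5000] v=[0.0000 1.7500 -0.5000 -1.0000]
Step 3: x=[6.2188 12.6250 18.6875 23.6250] v=[0.9375 -1.5000 1.8750 -1.7500]
Max displacement = 1.3750

Answer: 1.3750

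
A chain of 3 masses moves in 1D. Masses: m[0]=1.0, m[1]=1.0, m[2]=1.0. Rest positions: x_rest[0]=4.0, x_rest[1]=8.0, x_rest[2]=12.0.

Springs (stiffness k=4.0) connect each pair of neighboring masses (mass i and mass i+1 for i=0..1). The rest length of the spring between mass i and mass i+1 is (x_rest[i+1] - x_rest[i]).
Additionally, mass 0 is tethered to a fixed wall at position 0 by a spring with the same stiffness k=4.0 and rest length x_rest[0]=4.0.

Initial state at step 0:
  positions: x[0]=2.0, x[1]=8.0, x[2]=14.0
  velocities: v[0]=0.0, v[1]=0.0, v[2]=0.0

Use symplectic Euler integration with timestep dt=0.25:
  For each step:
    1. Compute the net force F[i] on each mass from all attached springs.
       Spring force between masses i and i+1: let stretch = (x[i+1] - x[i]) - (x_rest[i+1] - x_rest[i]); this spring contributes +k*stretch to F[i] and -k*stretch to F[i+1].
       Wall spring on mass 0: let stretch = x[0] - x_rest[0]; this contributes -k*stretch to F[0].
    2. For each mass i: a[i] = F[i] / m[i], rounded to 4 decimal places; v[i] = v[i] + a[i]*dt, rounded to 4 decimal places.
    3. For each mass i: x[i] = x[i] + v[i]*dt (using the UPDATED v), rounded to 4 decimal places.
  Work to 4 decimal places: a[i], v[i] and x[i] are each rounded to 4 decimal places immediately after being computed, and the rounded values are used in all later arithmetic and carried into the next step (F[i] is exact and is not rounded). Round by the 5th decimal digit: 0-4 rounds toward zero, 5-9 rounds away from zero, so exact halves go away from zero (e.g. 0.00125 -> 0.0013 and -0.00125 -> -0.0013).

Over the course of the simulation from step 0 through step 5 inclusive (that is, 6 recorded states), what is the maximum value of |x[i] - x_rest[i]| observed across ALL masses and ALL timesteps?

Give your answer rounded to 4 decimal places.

Answer: 2.2891

Derivation:
Step 0: x=[2.0000 8.0000 14.0000] v=[0.0000 0.0000 0.0000]
Step 1: x=[3.0000 8.0000 13.5000] v=[4.0000 0.0000 -2.0000]
Step 2: x=[4.5000 8.1250 12.6250] v=[6.0000 0.5000 -3.5000]
Step 3: x=[5.7813 8.4688 11.6250] v=[5.1250 1.3750 -4.0000]
Step 4: x=[6.2891 8.9297 10.8360] v=[2.0312 1.8437 -3.1562]
Step 5: x=[5.8848 9.2071 10.5704] v=[-1.6173 1.1094 -1.0625]
Max displacement = 2.2891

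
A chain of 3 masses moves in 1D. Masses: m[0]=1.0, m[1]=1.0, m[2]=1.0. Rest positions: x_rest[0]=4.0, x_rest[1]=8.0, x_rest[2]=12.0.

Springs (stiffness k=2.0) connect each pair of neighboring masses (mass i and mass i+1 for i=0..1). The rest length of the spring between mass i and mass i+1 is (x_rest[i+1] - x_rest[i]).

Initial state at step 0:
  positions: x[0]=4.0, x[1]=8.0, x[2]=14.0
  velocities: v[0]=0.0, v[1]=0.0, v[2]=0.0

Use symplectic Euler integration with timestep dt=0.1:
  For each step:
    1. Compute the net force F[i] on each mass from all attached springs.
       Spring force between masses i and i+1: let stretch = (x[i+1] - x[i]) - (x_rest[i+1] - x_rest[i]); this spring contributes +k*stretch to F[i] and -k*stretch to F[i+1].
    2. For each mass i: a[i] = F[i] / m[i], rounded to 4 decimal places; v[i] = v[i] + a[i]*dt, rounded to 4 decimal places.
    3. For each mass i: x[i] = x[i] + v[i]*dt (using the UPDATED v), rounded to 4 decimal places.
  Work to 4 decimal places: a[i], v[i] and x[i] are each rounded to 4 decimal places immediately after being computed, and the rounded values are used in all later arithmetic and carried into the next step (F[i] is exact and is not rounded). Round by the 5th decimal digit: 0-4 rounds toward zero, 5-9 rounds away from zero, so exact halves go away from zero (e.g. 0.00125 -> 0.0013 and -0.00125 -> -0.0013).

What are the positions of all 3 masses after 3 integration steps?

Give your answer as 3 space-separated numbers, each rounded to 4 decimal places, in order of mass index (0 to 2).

Step 0: x=[4.0000 8.0000 14.0000] v=[0.0000 0.0000 0.0000]
Step 1: x=[4.0000 8.0400 13.9600] v=[0.0000 0.4000 -0.4000]
Step 2: x=[4.0008 8.1176 13.8816] v=[0.0080 0.7760 -0.7840]
Step 3: x=[4.0039 8.2281 13.7679] v=[0.0314 1.1054 -1.1368]

Answer: 4.0039 8.2281 13.7679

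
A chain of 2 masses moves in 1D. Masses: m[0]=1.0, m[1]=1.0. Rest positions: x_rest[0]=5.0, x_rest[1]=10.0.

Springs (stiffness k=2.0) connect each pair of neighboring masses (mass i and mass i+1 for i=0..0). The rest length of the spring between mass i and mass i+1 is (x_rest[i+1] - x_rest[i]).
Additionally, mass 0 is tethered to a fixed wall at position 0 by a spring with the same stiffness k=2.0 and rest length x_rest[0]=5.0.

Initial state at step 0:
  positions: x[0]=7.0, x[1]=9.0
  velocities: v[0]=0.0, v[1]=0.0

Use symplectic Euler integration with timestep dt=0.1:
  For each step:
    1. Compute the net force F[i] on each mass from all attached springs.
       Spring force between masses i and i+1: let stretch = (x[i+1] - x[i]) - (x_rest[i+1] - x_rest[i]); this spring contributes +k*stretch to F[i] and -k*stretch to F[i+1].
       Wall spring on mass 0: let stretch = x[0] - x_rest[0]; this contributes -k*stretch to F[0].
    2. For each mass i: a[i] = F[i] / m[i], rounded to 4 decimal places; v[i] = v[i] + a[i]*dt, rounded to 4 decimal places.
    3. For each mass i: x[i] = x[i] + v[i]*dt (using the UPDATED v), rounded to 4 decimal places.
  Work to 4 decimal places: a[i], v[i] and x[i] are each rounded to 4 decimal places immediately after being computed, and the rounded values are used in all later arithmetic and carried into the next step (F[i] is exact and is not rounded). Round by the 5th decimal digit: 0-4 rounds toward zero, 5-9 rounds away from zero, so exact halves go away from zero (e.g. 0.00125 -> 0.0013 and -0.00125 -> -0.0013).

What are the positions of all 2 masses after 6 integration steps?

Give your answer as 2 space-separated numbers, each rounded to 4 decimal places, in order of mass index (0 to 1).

Answer: 5.2418 10.0498

Derivation:
Step 0: x=[7.0000 9.0000] v=[0.0000 0.0000]
Step 1: x=[6.9000 9.0600] v=[-1.0000 0.6000]
Step 2: x=[6.7052 9.1768] v=[-1.9480 1.1680]
Step 3: x=[6.4257 9.3442] v=[-2.7947 1.6737]
Step 4: x=[6.0761 9.5532] v=[-3.4961 2.0900]
Step 5: x=[5.6745 9.7927] v=[-4.0159 2.3946]
Step 6: x=[5.2418 10.0498] v=[-4.3272 2.5710]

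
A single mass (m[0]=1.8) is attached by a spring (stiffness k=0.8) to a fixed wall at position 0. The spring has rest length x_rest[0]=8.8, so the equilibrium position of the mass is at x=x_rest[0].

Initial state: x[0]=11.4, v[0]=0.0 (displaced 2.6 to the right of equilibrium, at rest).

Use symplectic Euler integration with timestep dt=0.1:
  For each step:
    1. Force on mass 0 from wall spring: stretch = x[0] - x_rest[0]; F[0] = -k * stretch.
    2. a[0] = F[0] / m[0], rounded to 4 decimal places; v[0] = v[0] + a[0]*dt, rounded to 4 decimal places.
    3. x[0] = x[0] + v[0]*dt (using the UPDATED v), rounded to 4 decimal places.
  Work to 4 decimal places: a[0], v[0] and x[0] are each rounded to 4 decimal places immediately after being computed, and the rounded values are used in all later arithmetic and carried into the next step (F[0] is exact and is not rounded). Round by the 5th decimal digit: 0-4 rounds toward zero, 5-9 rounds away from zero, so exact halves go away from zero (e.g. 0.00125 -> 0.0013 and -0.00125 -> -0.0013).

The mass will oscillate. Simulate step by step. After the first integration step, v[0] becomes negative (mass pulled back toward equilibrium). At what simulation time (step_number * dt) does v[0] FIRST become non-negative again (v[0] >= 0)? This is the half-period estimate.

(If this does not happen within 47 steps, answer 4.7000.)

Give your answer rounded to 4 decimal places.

Step 0: x=[11.4000] v=[0.0000]
Step 1: x=[11.3884] v=[-0.1156]
Step 2: x=[11.3653] v=[-0.2306]
Step 3: x=[11.3308] v=[-0.3446]
Step 4: x=[11.2851] v=[-0.4571]
Step 5: x=[11.2283] v=[-0.5676]
Step 6: x=[11.1608] v=[-0.6755]
Step 7: x=[11.0828] v=[-0.7804]
Step 8: x=[10.9946] v=[-0.8819]
Step 9: x=[10.8967] v=[-0.9794]
Step 10: x=[10.7894] v=[-1.0726]
Step 11: x=[10.6733] v=[-1.1610]
Step 12: x=[10.5489] v=[-1.2443]
Step 13: x=[10.4167] v=[-1.3220]
Step 14: x=[10.2773] v=[-1.3939]
Step 15: x=[10.1313] v=[-1.4596]
Step 16: x=[9.9794] v=[-1.5188]
Step 17: x=[9.8223] v=[-1.5712]
Step 18: x=[9.6606] v=[-1.6166]
Step 19: x=[9.4951] v=[-1.6549]
Step 20: x=[9.3265] v=[-1.6858]
Step 21: x=[9.1556] v=[-1.7092]
Step 22: x=[8.9831] v=[-1.7250]
Step 23: x=[8.8098] v=[-1.7331]
Step 24: x=[8.6365] v=[-1.7335]
Step 25: x=[8.4639] v=[-1.7262]
Step 26: x=[8.2928] v=[-1.7113]
Step 27: x=[8.1239] v=[-1.6888]
Step 28: x=[7.9580] v=[-1.6588]
Step 29: x=[7.7959] v=[-1.6214]
Step 30: x=[7.6382] v=[-1.5768]
Step 31: x=[7.4857] v=[-1.5252]
Step 32: x=[7.3390] v=[-1.4668]
Step 33: x=[7.1988] v=[-1.4019]
Step 34: x=[7.0657] v=[-1.3307]
Step 35: x=[6.9403] v=[-1.2536]
Step 36: x=[6.8232] v=[-1.1710]
Step 37: x=[6.7149] v=[-1.0831]
Step 38: x=[6.6159] v=[-0.9904]
Step 39: x=[6.5266] v=[-0.8933]
Step 40: x=[6.4474] v=[-0.7923]
Step 41: x=[6.3786] v=[-0.6877]
Step 42: x=[6.3206] v=[-0.5801]
Step 43: x=[6.2736] v=[-0.4699]
Step 44: x=[6.2378] v=[-0.3576]
Step 45: x=[6.2134] v=[-0.2437]
Step 46: x=[6.2005] v=[-0.1287]
Step 47: x=[6.1992] v=[-0.0132]
v[0] did not become non-negative within 47 steps; using fallback time=4.7000

Answer: 4.7000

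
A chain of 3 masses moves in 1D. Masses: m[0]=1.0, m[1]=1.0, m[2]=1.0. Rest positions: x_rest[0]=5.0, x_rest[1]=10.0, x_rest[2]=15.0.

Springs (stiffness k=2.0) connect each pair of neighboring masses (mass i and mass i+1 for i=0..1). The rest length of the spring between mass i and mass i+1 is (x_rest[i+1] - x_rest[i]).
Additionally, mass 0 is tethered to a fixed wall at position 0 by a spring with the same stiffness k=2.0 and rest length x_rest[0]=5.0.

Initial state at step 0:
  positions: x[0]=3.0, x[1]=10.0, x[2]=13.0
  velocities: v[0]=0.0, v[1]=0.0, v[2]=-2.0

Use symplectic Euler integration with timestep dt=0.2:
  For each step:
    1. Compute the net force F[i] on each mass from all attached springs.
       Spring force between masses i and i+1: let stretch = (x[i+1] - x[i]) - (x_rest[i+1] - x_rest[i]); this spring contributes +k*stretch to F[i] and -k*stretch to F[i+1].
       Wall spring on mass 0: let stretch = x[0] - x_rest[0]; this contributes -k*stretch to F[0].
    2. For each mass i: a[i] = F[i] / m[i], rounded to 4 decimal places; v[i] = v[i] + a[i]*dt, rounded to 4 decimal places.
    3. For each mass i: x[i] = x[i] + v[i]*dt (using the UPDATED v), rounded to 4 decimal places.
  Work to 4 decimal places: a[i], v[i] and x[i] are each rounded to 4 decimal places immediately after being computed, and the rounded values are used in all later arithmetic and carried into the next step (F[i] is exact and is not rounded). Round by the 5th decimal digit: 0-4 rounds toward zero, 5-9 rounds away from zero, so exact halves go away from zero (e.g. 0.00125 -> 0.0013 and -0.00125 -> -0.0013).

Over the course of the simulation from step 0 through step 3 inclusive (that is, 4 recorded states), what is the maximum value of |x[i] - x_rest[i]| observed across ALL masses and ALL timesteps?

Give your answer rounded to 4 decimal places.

Step 0: x=[3.0000 10.0000 13.0000] v=[0.0000 0.0000 -2.0000]
Step 1: x=[3.3200 9.6800 12.7600] v=[1.6000 -1.6000 -1.2000]
Step 2: x=[3.8832 9.0976 12.6736] v=[2.8160 -2.9120 -0.4320]
Step 3: x=[4.5529 8.3841 12.7011] v=[3.3485 -3.5674 0.1376]
Max displacement = 2.3264

Answer: 2.3264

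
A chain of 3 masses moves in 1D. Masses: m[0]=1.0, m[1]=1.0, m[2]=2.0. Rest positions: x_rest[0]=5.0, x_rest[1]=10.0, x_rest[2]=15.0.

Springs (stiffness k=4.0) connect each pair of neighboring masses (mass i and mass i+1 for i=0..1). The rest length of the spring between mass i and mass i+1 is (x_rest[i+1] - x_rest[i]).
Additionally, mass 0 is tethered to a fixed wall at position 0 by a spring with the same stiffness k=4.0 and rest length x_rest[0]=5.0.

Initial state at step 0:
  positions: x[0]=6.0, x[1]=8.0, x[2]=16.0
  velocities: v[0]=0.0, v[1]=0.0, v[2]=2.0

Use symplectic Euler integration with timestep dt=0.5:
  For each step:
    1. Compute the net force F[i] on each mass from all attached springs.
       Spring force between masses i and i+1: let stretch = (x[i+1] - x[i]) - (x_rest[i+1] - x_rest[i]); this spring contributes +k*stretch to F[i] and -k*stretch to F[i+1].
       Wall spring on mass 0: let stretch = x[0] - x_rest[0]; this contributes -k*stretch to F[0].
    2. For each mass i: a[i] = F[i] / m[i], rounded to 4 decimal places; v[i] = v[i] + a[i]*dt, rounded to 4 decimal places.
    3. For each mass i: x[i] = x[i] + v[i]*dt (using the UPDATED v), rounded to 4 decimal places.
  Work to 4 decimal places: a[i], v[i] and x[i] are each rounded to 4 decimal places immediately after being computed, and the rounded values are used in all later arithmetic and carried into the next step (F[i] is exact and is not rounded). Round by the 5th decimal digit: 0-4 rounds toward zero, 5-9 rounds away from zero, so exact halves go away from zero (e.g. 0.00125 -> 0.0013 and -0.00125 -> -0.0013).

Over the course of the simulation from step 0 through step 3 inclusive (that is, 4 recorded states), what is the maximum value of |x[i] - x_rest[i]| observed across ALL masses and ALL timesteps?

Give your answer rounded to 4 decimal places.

Step 0: x=[6.0000 8.0000 16.0000] v=[0.0000 0.0000 2.0000]
Step 1: x=[2.0000 14.0000 15.5000] v=[-8.0000 12.0000 -1.0000]
Step 2: x=[8.0000 9.5000 16.7500] v=[12.0000 -9.0000 2.5000]
Step 3: x=[7.5000 10.7500 16.8750] v=[-1.0000 2.5000 0.2500]
Max displacement = 4.0000

Answer: 4.0000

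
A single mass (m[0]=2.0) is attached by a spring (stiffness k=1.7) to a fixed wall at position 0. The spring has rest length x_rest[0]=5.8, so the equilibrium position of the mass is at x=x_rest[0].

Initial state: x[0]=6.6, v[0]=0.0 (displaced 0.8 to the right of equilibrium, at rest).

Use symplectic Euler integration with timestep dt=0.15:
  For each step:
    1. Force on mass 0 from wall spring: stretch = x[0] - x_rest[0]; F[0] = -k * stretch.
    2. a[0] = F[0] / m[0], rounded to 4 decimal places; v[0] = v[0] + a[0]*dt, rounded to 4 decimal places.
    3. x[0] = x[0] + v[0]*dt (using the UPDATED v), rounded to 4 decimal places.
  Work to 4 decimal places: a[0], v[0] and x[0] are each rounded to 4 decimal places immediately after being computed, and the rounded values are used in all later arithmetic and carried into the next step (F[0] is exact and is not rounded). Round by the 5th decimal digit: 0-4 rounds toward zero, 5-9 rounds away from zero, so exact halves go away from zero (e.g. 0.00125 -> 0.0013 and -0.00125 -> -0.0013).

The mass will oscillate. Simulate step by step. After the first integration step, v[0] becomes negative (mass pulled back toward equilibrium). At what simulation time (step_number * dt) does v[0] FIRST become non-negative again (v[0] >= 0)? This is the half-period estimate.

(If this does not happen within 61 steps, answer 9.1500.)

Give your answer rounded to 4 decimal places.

Answer: 3.4500

Derivation:
Step 0: x=[6.6000] v=[0.0000]
Step 1: x=[6.5847] v=[-0.1020]
Step 2: x=[6.5544] v=[-0.2021]
Step 3: x=[6.5097] v=[-0.2983]
Step 4: x=[6.4514] v=[-0.3888]
Step 5: x=[6.3806] v=[-0.4719]
Step 6: x=[6.2987] v=[-0.5459]
Step 7: x=[6.2073] v=[-0.6095]
Step 8: x=[6.1081] v=[-0.6614]
Step 9: x=[6.0030] v=[-0.7007]
Step 10: x=[5.8940] v=[-0.7266]
Step 11: x=[5.7832] v=[-0.7386]
Step 12: x=[5.6727] v=[-0.7365]
Step 13: x=[5.5647] v=[-0.7203]
Step 14: x=[5.4612] v=[-0.6903]
Step 15: x=[5.3641] v=[-0.6471]
Step 16: x=[5.2754] v=[-0.5915]
Step 17: x=[5.1967] v=[-0.5246]
Step 18: x=[5.1295] v=[-0.4477]
Step 19: x=[5.0752] v=[-0.3622]
Step 20: x=[5.0347] v=[-0.2698]
Step 21: x=[5.0089] v=[-0.1722]
Step 22: x=[4.9982] v=[-0.0713]
Step 23: x=[5.0028] v=[0.0309]
First v>=0 after going negative at step 23, time=3.4500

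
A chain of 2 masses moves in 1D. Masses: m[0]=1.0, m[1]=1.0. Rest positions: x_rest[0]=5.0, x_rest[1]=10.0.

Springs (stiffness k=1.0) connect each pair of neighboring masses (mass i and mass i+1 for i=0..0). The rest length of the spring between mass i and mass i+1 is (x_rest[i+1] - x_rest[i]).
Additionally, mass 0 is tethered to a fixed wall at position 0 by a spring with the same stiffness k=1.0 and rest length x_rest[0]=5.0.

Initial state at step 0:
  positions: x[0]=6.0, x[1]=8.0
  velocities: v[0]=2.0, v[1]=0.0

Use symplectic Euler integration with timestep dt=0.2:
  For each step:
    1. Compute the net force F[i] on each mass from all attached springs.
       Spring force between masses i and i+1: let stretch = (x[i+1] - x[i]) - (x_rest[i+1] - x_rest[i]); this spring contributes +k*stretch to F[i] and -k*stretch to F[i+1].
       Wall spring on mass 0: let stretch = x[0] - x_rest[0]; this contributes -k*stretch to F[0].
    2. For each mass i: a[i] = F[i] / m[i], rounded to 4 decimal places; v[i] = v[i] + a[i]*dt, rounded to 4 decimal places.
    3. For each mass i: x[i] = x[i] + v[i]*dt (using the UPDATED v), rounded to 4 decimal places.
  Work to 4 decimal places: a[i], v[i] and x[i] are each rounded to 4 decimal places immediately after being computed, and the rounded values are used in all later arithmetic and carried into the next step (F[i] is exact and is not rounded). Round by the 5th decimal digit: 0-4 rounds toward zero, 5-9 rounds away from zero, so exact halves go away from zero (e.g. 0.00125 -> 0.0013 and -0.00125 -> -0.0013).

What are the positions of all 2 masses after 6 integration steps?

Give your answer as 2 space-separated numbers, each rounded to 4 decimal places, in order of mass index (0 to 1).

Step 0: x=[6.0000 8.0000] v=[2.0000 0.0000]
Step 1: x=[6.2400 8.1200] v=[1.2000 0.6000]
Step 2: x=[6.3056 8.3648] v=[0.3280 1.2240]
Step 3: x=[6.2013 8.7272] v=[-0.5213 1.8122]
Step 4: x=[5.9500 9.1886] v=[-1.2564 2.3070]
Step 5: x=[5.5903 9.7205] v=[-1.7987 2.6593]
Step 6: x=[5.1722 10.2872] v=[-2.0907 2.8333]

Answer: 5.1722 10.2872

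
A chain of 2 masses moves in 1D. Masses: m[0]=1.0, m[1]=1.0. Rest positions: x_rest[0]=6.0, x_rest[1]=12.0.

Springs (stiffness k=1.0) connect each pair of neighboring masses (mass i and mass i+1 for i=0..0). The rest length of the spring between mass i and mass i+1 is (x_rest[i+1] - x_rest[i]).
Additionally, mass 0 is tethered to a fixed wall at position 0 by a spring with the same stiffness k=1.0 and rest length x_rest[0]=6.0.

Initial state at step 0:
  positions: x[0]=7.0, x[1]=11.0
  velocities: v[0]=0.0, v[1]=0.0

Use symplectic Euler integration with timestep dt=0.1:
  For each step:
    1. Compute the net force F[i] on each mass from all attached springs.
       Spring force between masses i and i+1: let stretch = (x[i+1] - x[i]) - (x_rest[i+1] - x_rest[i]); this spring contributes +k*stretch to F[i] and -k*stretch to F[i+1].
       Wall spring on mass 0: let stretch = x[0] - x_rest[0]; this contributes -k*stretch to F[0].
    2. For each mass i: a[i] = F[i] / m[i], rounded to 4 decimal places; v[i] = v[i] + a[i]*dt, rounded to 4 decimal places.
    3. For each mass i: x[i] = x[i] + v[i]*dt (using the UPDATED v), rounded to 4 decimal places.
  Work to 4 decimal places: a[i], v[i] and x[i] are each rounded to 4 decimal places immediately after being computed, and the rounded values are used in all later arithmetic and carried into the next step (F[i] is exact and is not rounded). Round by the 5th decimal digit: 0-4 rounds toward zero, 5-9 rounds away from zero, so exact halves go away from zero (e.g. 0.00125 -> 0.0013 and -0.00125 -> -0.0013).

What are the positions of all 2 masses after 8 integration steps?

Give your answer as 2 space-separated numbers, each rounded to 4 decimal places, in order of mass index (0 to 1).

Step 0: x=[7.0000 11.0000] v=[0.0000 0.0000]
Step 1: x=[6.9700 11.0200] v=[-0.3000 0.2000]
Step 2: x=[6.9108 11.0595] v=[-0.5920 0.3950]
Step 3: x=[6.8240 11.1175] v=[-0.8682 0.5801]
Step 4: x=[6.7119 11.1926] v=[-1.1213 0.7508]
Step 5: x=[6.5775 11.2829] v=[-1.3444 0.9027]
Step 6: x=[6.4243 11.3861] v=[-1.5316 1.0322]
Step 7: x=[6.2565 11.4997] v=[-1.6779 1.1360]
Step 8: x=[6.0786 11.6209] v=[-1.7792 1.2117]

Answer: 6.0786 11.6209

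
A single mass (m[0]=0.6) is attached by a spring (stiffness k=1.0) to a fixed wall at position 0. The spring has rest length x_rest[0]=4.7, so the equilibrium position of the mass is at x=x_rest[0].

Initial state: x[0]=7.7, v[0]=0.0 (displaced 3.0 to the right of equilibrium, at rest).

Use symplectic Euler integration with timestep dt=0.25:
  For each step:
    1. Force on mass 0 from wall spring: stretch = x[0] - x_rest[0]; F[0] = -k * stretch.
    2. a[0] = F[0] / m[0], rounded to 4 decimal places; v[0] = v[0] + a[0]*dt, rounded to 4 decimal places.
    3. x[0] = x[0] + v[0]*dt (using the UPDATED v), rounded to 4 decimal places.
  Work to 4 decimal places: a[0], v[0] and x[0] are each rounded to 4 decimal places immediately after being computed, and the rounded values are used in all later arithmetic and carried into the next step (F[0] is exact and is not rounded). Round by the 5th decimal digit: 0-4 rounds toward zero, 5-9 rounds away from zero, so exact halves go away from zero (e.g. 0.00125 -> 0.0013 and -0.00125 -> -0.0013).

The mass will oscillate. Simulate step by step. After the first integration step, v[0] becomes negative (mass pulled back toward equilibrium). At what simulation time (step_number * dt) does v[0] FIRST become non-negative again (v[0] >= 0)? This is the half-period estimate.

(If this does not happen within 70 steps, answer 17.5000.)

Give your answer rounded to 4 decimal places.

Step 0: x=[7.7000] v=[0.0000]
Step 1: x=[7.3875] v=[-1.2500]
Step 2: x=[6.7951] v=[-2.3698]
Step 3: x=[5.9844] v=[-3.2428]
Step 4: x=[5.0399] v=[-3.7780]
Step 5: x=[4.0600] v=[-3.9196]
Step 6: x=[3.1468] v=[-3.6529]
Step 7: x=[2.3954] v=[-3.0057]
Step 8: x=[1.8840] v=[-2.0455]
Step 9: x=[1.6660] v=[-0.8722]
Step 10: x=[1.7640] v=[0.3920]
First v>=0 after going negative at step 10, time=2.5000

Answer: 2.5000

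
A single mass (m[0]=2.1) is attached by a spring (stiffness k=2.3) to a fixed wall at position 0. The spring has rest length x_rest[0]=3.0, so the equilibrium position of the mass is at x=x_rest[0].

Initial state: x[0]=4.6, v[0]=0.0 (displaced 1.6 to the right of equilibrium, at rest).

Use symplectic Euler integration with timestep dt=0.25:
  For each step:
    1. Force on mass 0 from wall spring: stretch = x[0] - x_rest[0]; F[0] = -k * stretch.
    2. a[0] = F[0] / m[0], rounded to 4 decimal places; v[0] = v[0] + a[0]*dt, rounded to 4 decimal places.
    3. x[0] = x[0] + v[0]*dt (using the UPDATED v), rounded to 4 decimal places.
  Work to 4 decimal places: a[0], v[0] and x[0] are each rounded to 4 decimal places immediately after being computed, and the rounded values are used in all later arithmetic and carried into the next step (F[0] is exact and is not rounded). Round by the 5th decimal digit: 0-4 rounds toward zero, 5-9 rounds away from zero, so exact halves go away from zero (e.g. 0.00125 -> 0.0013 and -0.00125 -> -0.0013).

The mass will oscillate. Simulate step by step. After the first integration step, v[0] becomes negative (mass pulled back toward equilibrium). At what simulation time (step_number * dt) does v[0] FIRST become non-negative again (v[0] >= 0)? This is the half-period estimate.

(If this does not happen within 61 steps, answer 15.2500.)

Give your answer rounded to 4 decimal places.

Step 0: x=[4.6000] v=[0.0000]
Step 1: x=[4.4905] v=[-0.4381]
Step 2: x=[4.2790] v=[-0.8462]
Step 3: x=[3.9799] v=[-1.1964]
Step 4: x=[3.6137] v=[-1.4647]
Step 5: x=[3.2055] v=[-1.6327]
Step 6: x=[2.7833] v=[-1.6890]
Step 7: x=[2.3759] v=[-1.6297]
Step 8: x=[2.0112] v=[-1.4588]
Step 9: x=[1.7142] v=[-1.1881]
Step 10: x=[1.5052] v=[-0.8360]
Step 11: x=[1.3985] v=[-0.4267]
Step 12: x=[1.4015] v=[0.0118]
First v>=0 after going negative at step 12, time=3.0000

Answer: 3.0000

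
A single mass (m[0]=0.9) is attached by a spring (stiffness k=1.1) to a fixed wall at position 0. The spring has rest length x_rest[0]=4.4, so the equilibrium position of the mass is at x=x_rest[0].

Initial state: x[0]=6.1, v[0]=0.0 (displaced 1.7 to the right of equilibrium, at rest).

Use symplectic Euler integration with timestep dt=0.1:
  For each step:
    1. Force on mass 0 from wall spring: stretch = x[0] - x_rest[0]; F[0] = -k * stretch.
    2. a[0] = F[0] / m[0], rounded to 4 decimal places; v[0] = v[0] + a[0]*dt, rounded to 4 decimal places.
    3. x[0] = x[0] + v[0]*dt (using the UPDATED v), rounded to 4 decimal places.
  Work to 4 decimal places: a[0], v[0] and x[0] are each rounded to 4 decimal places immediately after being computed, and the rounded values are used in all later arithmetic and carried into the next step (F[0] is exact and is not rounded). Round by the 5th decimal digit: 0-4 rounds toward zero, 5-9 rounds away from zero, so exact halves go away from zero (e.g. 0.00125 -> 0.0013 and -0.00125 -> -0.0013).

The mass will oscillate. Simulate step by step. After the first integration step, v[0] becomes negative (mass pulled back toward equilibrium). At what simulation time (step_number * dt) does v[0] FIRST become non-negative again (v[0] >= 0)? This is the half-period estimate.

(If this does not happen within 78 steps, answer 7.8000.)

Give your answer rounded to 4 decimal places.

Step 0: x=[6.1000] v=[0.0000]
Step 1: x=[6.0792] v=[-0.2078]
Step 2: x=[6.0379] v=[-0.4130]
Step 3: x=[5.9766] v=[-0.6132]
Step 4: x=[5.8960] v=[-0.8059]
Step 5: x=[5.7971] v=[-0.9887]
Step 6: x=[5.6812] v=[-1.1595]
Step 7: x=[5.5496] v=[-1.3161]
Step 8: x=[5.4039] v=[-1.4566]
Step 9: x=[5.2460] v=[-1.5793]
Step 10: x=[5.0777] v=[-1.6827]
Step 11: x=[4.9012] v=[-1.7655]
Step 12: x=[4.7185] v=[-1.8268]
Step 13: x=[4.5319] v=[-1.8657]
Step 14: x=[4.3437] v=[-1.8818]
Step 15: x=[4.1562] v=[-1.8749]
Step 16: x=[3.9717] v=[-1.8451]
Step 17: x=[3.7924] v=[-1.7928]
Step 18: x=[3.6206] v=[-1.7185]
Step 19: x=[3.4583] v=[-1.6232]
Step 20: x=[3.3075] v=[-1.5081]
Step 21: x=[3.1700] v=[-1.3746]
Step 22: x=[3.0476] v=[-1.2243]
Step 23: x=[2.9417] v=[-1.0590]
Step 24: x=[2.8536] v=[-0.8808]
Step 25: x=[2.7844] v=[-0.6918]
Step 26: x=[2.7350] v=[-0.4943]
Step 27: x=[2.7059] v=[-0.2908]
Step 28: x=[2.6975] v=[-0.0837]
Step 29: x=[2.7099] v=[0.1244]
First v>=0 after going negative at step 29, time=2.9000

Answer: 2.9000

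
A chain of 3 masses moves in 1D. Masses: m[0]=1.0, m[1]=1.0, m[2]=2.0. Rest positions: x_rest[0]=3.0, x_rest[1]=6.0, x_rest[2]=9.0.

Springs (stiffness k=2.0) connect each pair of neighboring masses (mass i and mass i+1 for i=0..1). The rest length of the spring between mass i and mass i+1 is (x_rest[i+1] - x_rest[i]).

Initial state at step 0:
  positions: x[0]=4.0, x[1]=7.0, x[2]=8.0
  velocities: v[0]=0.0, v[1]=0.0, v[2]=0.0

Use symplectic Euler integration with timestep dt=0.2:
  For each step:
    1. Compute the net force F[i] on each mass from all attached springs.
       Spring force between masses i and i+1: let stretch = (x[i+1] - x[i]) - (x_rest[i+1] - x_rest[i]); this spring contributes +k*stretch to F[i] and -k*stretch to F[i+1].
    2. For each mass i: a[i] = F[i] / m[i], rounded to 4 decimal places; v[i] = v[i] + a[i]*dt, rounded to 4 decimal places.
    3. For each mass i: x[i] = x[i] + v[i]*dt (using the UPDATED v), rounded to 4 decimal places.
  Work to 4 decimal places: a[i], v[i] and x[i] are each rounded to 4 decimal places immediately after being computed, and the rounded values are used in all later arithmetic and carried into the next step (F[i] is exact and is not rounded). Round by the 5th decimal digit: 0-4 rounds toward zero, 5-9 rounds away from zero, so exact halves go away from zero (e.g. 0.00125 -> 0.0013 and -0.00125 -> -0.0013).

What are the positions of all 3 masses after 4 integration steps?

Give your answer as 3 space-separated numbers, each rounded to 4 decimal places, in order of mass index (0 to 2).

Step 0: x=[4.0000 7.0000 8.0000] v=[0.0000 0.0000 0.0000]
Step 1: x=[4.0000 6.8400 8.0800] v=[0.0000 -0.8000 0.4000]
Step 2: x=[3.9872 6.5520 8.2304] v=[-0.0640 -1.4400 0.7520]
Step 3: x=[3.9396 6.1931 8.4337] v=[-0.2381 -1.7946 1.0163]
Step 4: x=[3.8323 5.8331 8.6673] v=[-0.5367 -1.7998 1.1682]

Answer: 3.8323 5.8331 8.6673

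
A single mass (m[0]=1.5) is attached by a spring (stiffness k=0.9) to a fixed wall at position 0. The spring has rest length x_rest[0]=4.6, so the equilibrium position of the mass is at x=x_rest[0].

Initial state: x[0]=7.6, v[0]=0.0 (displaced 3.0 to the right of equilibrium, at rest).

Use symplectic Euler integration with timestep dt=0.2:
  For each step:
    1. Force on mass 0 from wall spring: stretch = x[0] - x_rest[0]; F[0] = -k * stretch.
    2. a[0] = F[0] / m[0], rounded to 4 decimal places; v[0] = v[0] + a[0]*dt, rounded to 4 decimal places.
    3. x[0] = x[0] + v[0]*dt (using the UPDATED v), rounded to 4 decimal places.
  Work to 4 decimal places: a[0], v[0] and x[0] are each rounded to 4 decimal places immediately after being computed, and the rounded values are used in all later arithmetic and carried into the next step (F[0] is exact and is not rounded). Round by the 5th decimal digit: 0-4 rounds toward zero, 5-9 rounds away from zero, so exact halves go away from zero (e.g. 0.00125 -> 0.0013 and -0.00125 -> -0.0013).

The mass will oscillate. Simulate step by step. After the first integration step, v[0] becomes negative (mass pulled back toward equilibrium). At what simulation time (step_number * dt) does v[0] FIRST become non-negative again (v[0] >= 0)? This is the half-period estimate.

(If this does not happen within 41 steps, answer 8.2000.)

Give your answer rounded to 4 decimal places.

Answer: 4.2000

Derivation:
Step 0: x=[7.6000] v=[0.0000]
Step 1: x=[7.5280] v=[-0.3600]
Step 2: x=[7.3857] v=[-0.7114]
Step 3: x=[7.1766] v=[-1.0457]
Step 4: x=[6.9056] v=[-1.3549]
Step 5: x=[6.5793] v=[-1.6316]
Step 6: x=[6.2055] v=[-1.8691]
Step 7: x=[5.7931] v=[-2.0618]
Step 8: x=[5.3521] v=[-2.2050]
Step 9: x=[4.8930] v=[-2.2953]
Step 10: x=[4.4269] v=[-2.3305]
Step 11: x=[3.9650] v=[-2.3097]
Step 12: x=[3.5183] v=[-2.2335]
Step 13: x=[3.0976] v=[-2.1037]
Step 14: x=[2.7129] v=[-1.9234]
Step 15: x=[2.3735] v=[-1.6969]
Step 16: x=[2.0876] v=[-1.4297]
Step 17: x=[1.8620] v=[-1.1282]
Step 18: x=[1.7021] v=[-0.7996]
Step 19: x=[1.6117] v=[-0.4519]
Step 20: x=[1.5930] v=[-0.0933]
Step 21: x=[1.6465] v=[0.2675]
First v>=0 after going negative at step 21, time=4.2000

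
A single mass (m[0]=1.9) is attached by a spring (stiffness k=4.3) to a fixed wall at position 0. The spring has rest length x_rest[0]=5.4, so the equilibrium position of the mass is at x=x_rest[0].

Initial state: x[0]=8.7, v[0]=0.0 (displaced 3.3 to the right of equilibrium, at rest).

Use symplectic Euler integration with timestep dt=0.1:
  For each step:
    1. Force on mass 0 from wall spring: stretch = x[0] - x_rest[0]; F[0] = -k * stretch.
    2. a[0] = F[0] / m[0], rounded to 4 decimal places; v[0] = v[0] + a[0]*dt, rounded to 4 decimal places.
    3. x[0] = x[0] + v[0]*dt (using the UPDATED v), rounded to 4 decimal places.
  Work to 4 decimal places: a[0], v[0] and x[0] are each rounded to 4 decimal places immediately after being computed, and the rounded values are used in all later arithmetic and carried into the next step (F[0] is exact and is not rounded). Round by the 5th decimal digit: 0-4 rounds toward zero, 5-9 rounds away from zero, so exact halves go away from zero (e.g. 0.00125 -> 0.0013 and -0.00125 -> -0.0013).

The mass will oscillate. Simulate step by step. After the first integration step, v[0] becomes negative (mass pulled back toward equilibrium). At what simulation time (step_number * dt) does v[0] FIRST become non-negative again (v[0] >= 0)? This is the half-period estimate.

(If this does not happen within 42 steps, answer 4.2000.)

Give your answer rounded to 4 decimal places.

Step 0: x=[8.7000] v=[0.0000]
Step 1: x=[8.6253] v=[-0.7468]
Step 2: x=[8.4776] v=[-1.4767]
Step 3: x=[8.2603] v=[-2.1732]
Step 4: x=[7.9783] v=[-2.8205]
Step 5: x=[7.6379] v=[-3.4040]
Step 6: x=[7.2469] v=[-3.9105]
Step 7: x=[6.8141] v=[-4.3285]
Step 8: x=[6.3493] v=[-4.6485]
Step 9: x=[5.8630] v=[-4.8633]
Step 10: x=[5.3662] v=[-4.9681]
Step 11: x=[4.8702] v=[-4.9605]
Step 12: x=[4.3861] v=[-4.8406]
Step 13: x=[3.9250] v=[-4.6111]
Step 14: x=[3.4973] v=[-4.2773]
Step 15: x=[3.1126] v=[-3.8467]
Step 16: x=[2.7797] v=[-3.3290]
Step 17: x=[2.5061] v=[-2.7360]
Step 18: x=[2.2980] v=[-2.0811]
Step 19: x=[2.1601] v=[-1.3791]
Step 20: x=[2.0955] v=[-0.6459]
Step 21: x=[2.1057] v=[0.1020]
First v>=0 after going negative at step 21, time=2.1000

Answer: 2.1000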